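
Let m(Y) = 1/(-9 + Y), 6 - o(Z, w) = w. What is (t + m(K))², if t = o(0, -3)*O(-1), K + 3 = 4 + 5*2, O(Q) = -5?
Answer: 7921/4 ≈ 1980.3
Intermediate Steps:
K = 11 (K = -3 + (4 + 5*2) = -3 + (4 + 10) = -3 + 14 = 11)
o(Z, w) = 6 - w
t = -45 (t = (6 - 1*(-3))*(-5) = (6 + 3)*(-5) = 9*(-5) = -45)
(t + m(K))² = (-45 + 1/(-9 + 11))² = (-45 + 1/2)² = (-45 + ½)² = (-89/2)² = 7921/4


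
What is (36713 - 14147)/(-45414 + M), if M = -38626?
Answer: -11283/42020 ≈ -0.26852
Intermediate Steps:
(36713 - 14147)/(-45414 + M) = (36713 - 14147)/(-45414 - 38626) = 22566/(-84040) = 22566*(-1/84040) = -11283/42020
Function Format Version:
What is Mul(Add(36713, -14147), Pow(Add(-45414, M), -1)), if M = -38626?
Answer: Rational(-11283, 42020) ≈ -0.26852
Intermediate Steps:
Mul(Add(36713, -14147), Pow(Add(-45414, M), -1)) = Mul(Add(36713, -14147), Pow(Add(-45414, -38626), -1)) = Mul(22566, Pow(-84040, -1)) = Mul(22566, Rational(-1, 84040)) = Rational(-11283, 42020)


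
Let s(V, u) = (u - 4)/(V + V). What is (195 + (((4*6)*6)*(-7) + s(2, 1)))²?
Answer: 10595025/16 ≈ 6.6219e+5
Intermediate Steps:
s(V, u) = (-4 + u)/(2*V) (s(V, u) = (-4 + u)/((2*V)) = (-4 + u)*(1/(2*V)) = (-4 + u)/(2*V))
(195 + (((4*6)*6)*(-7) + s(2, 1)))² = (195 + (((4*6)*6)*(-7) + (½)*(-4 + 1)/2))² = (195 + ((24*6)*(-7) + (½)*(½)*(-3)))² = (195 + (144*(-7) - ¾))² = (195 + (-1008 - ¾))² = (195 - 4035/4)² = (-3255/4)² = 10595025/16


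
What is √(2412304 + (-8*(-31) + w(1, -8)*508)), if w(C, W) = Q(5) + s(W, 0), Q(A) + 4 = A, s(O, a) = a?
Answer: 2*√603265 ≈ 1553.4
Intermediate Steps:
Q(A) = -4 + A
w(C, W) = 1 (w(C, W) = (-4 + 5) + 0 = 1 + 0 = 1)
√(2412304 + (-8*(-31) + w(1, -8)*508)) = √(2412304 + (-8*(-31) + 1*508)) = √(2412304 + (248 + 508)) = √(2412304 + 756) = √2413060 = 2*√603265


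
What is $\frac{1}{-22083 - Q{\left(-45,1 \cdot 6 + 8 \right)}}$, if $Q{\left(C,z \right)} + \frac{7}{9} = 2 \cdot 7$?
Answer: $- \frac{9}{198866} \approx -4.5257 \cdot 10^{-5}$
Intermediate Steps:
$Q{\left(C,z \right)} = \frac{119}{9}$ ($Q{\left(C,z \right)} = - \frac{7}{9} + 2 \cdot 7 = - \frac{7}{9} + 14 = \frac{119}{9}$)
$\frac{1}{-22083 - Q{\left(-45,1 \cdot 6 + 8 \right)}} = \frac{1}{-22083 - \frac{119}{9}} = \frac{1}{- \frac{198866}{9}} = - \frac{9}{198866}$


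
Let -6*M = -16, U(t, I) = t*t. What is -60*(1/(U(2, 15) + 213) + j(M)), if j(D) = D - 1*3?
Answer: 4280/217 ≈ 19.724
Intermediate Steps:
U(t, I) = t²
M = 8/3 (M = -⅙*(-16) = 8/3 ≈ 2.6667)
j(D) = -3 + D (j(D) = D - 3 = -3 + D)
-60*(1/(U(2, 15) + 213) + j(M)) = -60*(1/(2² + 213) + (-3 + 8/3)) = -60*(1/(4 + 213) - ⅓) = -60*(1/217 - ⅓) = -60*(-214/651) = 4280/217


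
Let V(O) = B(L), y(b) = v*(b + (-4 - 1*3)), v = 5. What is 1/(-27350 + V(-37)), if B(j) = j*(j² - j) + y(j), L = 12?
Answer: -1/25741 ≈ -3.8849e-5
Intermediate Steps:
y(b) = -35 + 5*b (y(b) = 5*(b + (-4 - 1*3)) = 5*(b + (-4 - 3)) = 5*(b - 7) = 5*(-7 + b) = -35 + 5*b)
B(j) = -35 + 5*j + j*(j² - j) (B(j) = j*(j² - j) + (-35 + 5*j) = -35 + 5*j + j*(j² - j))
V(O) = 1609 (V(O) = -35 + 12³ - 1*12² + 5*12 = -35 + 1728 - 1*144 + 60 = -35 + 1728 - 144 + 60 = 1609)
1/(-27350 + V(-37)) = 1/(-27350 + 1609) = 1/(-25741) = -1/25741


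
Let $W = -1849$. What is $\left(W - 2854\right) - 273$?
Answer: $-4976$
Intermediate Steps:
$\left(W - 2854\right) - 273 = \left(-1849 - 2854\right) - 273 = -4703 + \left(-451 + 178\right) = -4703 - 273 = -4976$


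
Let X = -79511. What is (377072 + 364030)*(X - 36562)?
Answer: -86021932446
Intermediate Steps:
(377072 + 364030)*(X - 36562) = (377072 + 364030)*(-79511 - 36562) = 741102*(-116073) = -86021932446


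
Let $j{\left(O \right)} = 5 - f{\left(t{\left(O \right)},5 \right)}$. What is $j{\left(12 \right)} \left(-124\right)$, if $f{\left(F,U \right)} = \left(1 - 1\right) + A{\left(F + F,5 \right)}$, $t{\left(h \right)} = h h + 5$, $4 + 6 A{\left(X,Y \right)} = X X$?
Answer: $1834580$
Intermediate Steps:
$A{\left(X,Y \right)} = - \frac{2}{3} + \frac{X^{2}}{6}$ ($A{\left(X,Y \right)} = - \frac{2}{3} + \frac{X X}{6} = - \frac{2}{3} + \frac{X^{2}}{6}$)
$t{\left(h \right)} = 5 + h^{2}$ ($t{\left(h \right)} = h^{2} + 5 = 5 + h^{2}$)
$f{\left(F,U \right)} = - \frac{2}{3} + \frac{2 F^{2}}{3}$ ($f{\left(F,U \right)} = \left(1 - 1\right) + \left(- \frac{2}{3} + \frac{\left(F + F\right)^{2}}{6}\right) = 0 + \left(- \frac{2}{3} + \frac{\left(2 F\right)^{2}}{6}\right) = 0 + \left(- \frac{2}{3} + \frac{4 F^{2}}{6}\right) = 0 + \left(- \frac{2}{3} + \frac{2 F^{2}}{3}\right) = - \frac{2}{3} + \frac{2 F^{2}}{3}$)
$j{\left(O \right)} = \frac{17}{3} - \frac{2 \left(5 + O^{2}\right)^{2}}{3}$ ($j{\left(O \right)} = 5 - \left(- \frac{2}{3} + \frac{2 \left(5 + O^{2}\right)^{2}}{3}\right) = \frac{17}{3} - \frac{2 \left(5 + O^{2}\right)^{2}}{3}$)
$j{\left(12 \right)} \left(-124\right) = \left(\frac{17}{3} - \frac{2 \left(5 + 12^{2}\right)^{2}}{3}\right) \left(-124\right) = \left(\frac{17}{3} - \frac{2 \left(5 + 144\right)^{2}}{3}\right) \left(-124\right) = \left(\frac{17}{3} - \frac{2 \cdot 149^{2}}{3}\right) \left(-124\right) = \left(\frac{17}{3} - \frac{44402}{3}\right) \left(-124\right) = \left(-14795\right) \left(-124\right) = 1834580$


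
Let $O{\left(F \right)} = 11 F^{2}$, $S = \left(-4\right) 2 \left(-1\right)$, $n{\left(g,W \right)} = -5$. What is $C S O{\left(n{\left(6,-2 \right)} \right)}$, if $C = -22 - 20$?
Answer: $-92400$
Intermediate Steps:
$S = 8$ ($S = \left(-8\right) \left(-1\right) = 8$)
$C = -42$
$C S O{\left(n{\left(6,-2 \right)} \right)} = \left(-42\right) 8 \cdot 11 \left(-5\right)^{2} = - 336 \cdot 11 \cdot 25 = \left(-336\right) 275 = -92400$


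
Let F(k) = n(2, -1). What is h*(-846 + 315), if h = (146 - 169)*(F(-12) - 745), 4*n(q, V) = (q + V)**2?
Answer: -36382527/4 ≈ -9.0956e+6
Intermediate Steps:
n(q, V) = (V + q)**2/4 (n(q, V) = (q + V)**2/4 = (V + q)**2/4)
F(k) = 1/4 (F(k) = (-1 + 2)**2/4 = (1/4)*1**2 = (1/4)*1 = 1/4)
h = 68517/4 (h = (146 - 169)*(1/4 - 745) = -23*(-2979/4) = 68517/4 ≈ 17129.)
h*(-846 + 315) = 68517*(-846 + 315)/4 = (68517/4)*(-531) = -36382527/4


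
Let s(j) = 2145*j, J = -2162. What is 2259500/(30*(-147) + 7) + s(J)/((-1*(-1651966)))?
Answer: -1876518022735/3636803149 ≈ -515.98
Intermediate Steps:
2259500/(30*(-147) + 7) + s(J)/((-1*(-1651966))) = 2259500/(30*(-147) + 7) + (2145*(-2162))/((-1*(-1651966))) = 2259500/(-4410 + 7) - 4637490/1651966 = 2259500/(-4403) - 4637490*1/1651966 = 2259500*(-1/4403) - 2318745/825983 = -2259500/4403 - 2318745/825983 = -1876518022735/3636803149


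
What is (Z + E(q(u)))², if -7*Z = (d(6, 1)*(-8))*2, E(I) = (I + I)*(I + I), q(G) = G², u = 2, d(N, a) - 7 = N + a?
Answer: 9216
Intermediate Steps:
d(N, a) = 7 + N + a (d(N, a) = 7 + (N + a) = 7 + N + a)
E(I) = 4*I² (E(I) = (2*I)*(2*I) = 4*I²)
Z = 32 (Z = -(7 + 6 + 1)*(-8)*2/7 = -14*(-8)*2/7 = -(-16)*2 = -⅐*(-224) = 32)
(Z + E(q(u)))² = (32 + 4*(2²)²)² = (32 + 4*4²)² = (32 + 4*16)² = (32 + 64)² = 96² = 9216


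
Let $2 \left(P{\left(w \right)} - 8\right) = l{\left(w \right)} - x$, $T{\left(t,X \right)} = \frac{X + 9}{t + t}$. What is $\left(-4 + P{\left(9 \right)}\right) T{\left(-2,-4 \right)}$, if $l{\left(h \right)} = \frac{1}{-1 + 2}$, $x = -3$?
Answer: $- \frac{15}{2} \approx -7.5$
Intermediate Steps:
$l{\left(h \right)} = 1$ ($l{\left(h \right)} = 1^{-1} = 1$)
$T{\left(t,X \right)} = \frac{9 + X}{2 t}$
$P{\left(w \right)} = 10$ ($P{\left(w \right)} = 8 + \frac{1 - -3}{2} = 8 + \frac{1 + 3}{2} = 8 + \frac{1}{2} \cdot 4 = 8 + 2 = 10$)
$\left(-4 + P{\left(9 \right)}\right) T{\left(-2,-4 \right)} = \left(-4 + 10\right) \frac{9 - 4}{2 \left(-2\right)} = 6 \cdot \frac{1}{2} \left(- \frac{1}{2}\right) 5 = 6 \left(- \frac{5}{4}\right) = - \frac{15}{2}$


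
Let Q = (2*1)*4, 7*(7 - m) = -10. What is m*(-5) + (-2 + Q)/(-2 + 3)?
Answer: -253/7 ≈ -36.143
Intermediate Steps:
m = 59/7 (m = 7 - ⅐*(-10) = 7 + 10/7 = 59/7 ≈ 8.4286)
Q = 8 (Q = 2*4 = 8)
m*(-5) + (-2 + Q)/(-2 + 3) = (59/7)*(-5) + (-2 + 8)/(-2 + 3) = -295/7 + 6/1 = -295/7 + 6*1 = -295/7 + 6 = -253/7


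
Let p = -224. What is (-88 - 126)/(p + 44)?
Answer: 107/90 ≈ 1.1889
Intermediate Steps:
(-88 - 126)/(p + 44) = (-88 - 126)/(-224 + 44) = -214/(-180) = -214*(-1/180) = 107/90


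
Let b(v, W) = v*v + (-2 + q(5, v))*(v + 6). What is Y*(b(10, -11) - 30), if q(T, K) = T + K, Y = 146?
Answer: 40588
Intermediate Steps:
q(T, K) = K + T
b(v, W) = v**2 + (3 + v)*(6 + v) (b(v, W) = v*v + (-2 + (v + 5))*(v + 6) = v**2 + (-2 + (5 + v))*(6 + v) = v**2 + (3 + v)*(6 + v))
Y*(b(10, -11) - 30) = 146*((18 + 2*10**2 + 9*10) - 30) = 146*((18 + 2*100 + 90) - 30) = 146*((18 + 200 + 90) - 30) = 146*(308 - 30) = 146*278 = 40588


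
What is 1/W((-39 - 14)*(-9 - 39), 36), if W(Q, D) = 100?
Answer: 1/100 ≈ 0.010000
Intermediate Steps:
1/W((-39 - 14)*(-9 - 39), 36) = 1/100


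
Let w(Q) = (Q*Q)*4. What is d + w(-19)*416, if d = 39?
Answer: 600743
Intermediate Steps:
w(Q) = 4*Q² (w(Q) = Q²*4 = 4*Q²)
d + w(-19)*416 = 39 + (4*(-19)²)*416 = 39 + (4*361)*416 = 39 + 1444*416 = 39 + 600704 = 600743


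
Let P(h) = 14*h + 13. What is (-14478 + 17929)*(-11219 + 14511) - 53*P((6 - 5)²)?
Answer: 11359261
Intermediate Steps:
P(h) = 13 + 14*h
(-14478 + 17929)*(-11219 + 14511) - 53*P((6 - 5)²) = (-14478 + 17929)*(-11219 + 14511) - 53*(13 + 14*(6 - 5)²) = 3451*3292 - 53*(13 + 14*1²) = 11360692 - 53*(13 + 14*1) = 11360692 - 53*(13 + 14) = 11360692 - 53*27 = 11360692 - 1*1431 = 11360692 - 1431 = 11359261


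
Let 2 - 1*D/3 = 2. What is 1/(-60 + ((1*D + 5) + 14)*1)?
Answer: -1/41 ≈ -0.024390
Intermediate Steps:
D = 0 (D = 6 - 3*2 = 6 - 6 = 0)
1/(-60 + ((1*D + 5) + 14)*1) = 1/(-60 + ((1*0 + 5) + 14)*1) = 1/(-60 + ((0 + 5) + 14)*1) = 1/(-60 + (5 + 14)*1) = 1/(-60 + 19*1) = 1/(-60 + 19) = 1/(-41) = -1/41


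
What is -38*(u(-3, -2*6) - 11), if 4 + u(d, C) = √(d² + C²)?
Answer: 570 - 114*√17 ≈ 99.966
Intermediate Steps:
u(d, C) = -4 + √(C² + d²) (u(d, C) = -4 + √(d² + C²) = -4 + √(C² + d²))
-38*(u(-3, -2*6) - 11) = -38*((-4 + √((-2*6)² + (-3)²)) - 11) = -38*((-4 + √((-12)² + 9)) - 11) = -38*((-4 + √(144 + 9)) - 11) = -38*((-4 + √153) - 11) = -38*((-4 + 3*√17) - 11) = -38*(-15 + 3*√17) = 570 - 114*√17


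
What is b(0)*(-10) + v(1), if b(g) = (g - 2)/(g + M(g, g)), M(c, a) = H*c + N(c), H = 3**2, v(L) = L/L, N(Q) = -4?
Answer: -4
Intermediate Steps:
v(L) = 1
H = 9
M(c, a) = -4 + 9*c (M(c, a) = 9*c - 4 = -4 + 9*c)
b(g) = (-2 + g)/(-4 + 10*g) (b(g) = (g - 2)/(g + (-4 + 9*g)) = (-2 + g)/(-4 + 10*g))
b(0)*(-10) + v(1) = ((-2 + 0)/(2*(-2 + 5*0)))*(-10) + 1 = ((1/2)*(-2)/(-2 + 0))*(-10) + 1 = ((1/2)*(-2)/(-2))*(-10) + 1 = ((1/2)*(-1/2)*(-2))*(-10) + 1 = (1/2)*(-10) + 1 = -5 + 1 = -4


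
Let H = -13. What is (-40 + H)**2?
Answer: 2809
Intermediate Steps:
(-40 + H)**2 = (-40 - 13)**2 = (-53)**2 = 2809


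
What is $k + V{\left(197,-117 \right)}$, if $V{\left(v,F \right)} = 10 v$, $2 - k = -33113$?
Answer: $35085$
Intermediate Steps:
$k = 33115$ ($k = 2 - -33113 = 2 + 33113 = 33115$)
$k + V{\left(197,-117 \right)} = 33115 + 10 \cdot 197 = 33115 + 1970 = 35085$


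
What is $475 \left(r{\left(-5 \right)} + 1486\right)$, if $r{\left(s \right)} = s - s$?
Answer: $705850$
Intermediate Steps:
$r{\left(s \right)} = 0$
$475 \left(r{\left(-5 \right)} + 1486\right) = 475 \left(0 + 1486\right) = 475 \cdot 1486 = 705850$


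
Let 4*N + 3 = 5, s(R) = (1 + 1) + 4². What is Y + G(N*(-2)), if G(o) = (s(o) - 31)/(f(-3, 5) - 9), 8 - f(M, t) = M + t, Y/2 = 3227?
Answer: 19375/3 ≈ 6458.3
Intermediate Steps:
Y = 6454 (Y = 2*3227 = 6454)
s(R) = 18 (s(R) = 2 + 16 = 18)
N = ½ (N = -¾ + (¼)*5 = -¾ + 5/4 = ½ ≈ 0.50000)
f(M, t) = 8 - M - t (f(M, t) = 8 - (M + t) = 8 + (-M - t) = 8 - M - t)
G(o) = 13/3 (G(o) = (18 - 31)/((8 - 1*(-3) - 1*5) - 9) = -13/((8 + 3 - 5) - 9) = -13/(6 - 9) = -13/(-3) = -13*(-⅓) = 13/3)
Y + G(N*(-2)) = 6454 + 13/3 = 19375/3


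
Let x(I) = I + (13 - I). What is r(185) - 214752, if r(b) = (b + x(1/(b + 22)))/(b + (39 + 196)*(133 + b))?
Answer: -16088145882/74915 ≈ -2.1475e+5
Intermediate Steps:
x(I) = 13
r(b) = (13 + b)/(31255 + 236*b) (r(b) = (b + 13)/(b + (39 + 196)*(133 + b)) = (13 + b)/(b + 235*(133 + b)) = (13 + b)/(b + (31255 + 235*b)) = (13 + b)/(31255 + 236*b))
r(185) - 214752 = (13 + 185)/(31255 + 236*185) - 214752 = 198/(31255 + 43660) - 214752 = 198/74915 - 214752 = -16088145882/74915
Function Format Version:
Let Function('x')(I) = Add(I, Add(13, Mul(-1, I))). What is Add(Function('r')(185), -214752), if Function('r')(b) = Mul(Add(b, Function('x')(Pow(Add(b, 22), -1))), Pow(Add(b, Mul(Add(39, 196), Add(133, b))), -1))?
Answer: Rational(-16088145882, 74915) ≈ -2.1475e+5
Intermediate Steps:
Function('x')(I) = 13
Function('r')(b) = Mul(Pow(Add(31255, Mul(236, b)), -1), Add(13, b)) (Function('r')(b) = Mul(Add(b, 13), Pow(Add(b, Mul(Add(39, 196), Add(133, b))), -1)) = Mul(Add(13, b), Pow(Add(b, Mul(235, Add(133, b))), -1)) = Mul(Add(13, b), Pow(Add(b, Add(31255, Mul(235, b))), -1)) = Mul(Add(13, b), Pow(Add(31255, Mul(236, b)), -1)) = Mul(Pow(Add(31255, Mul(236, b)), -1), Add(13, b)))
Add(Function('r')(185), -214752) = Add(Mul(Pow(Add(31255, Mul(236, 185)), -1), Add(13, 185)), -214752) = Add(Mul(Pow(Add(31255, 43660), -1), 198), -214752) = Add(Mul(Pow(74915, -1), 198), -214752) = Add(Mul(Rational(1, 74915), 198), -214752) = Add(Rational(198, 74915), -214752) = Rational(-16088145882, 74915)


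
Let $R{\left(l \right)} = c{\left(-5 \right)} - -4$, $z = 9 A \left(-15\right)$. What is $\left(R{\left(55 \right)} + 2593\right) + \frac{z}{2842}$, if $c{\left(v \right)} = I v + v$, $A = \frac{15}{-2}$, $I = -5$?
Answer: $\frac{14877053}{5684} \approx 2617.4$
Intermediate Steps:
$A = - \frac{15}{2}$ ($A = 15 \left(- \frac{1}{2}\right) = - \frac{15}{2} \approx -7.5$)
$c{\left(v \right)} = - 4 v$ ($c{\left(v \right)} = - 5 v + v = - 4 v$)
$z = \frac{2025}{2}$ ($z = 9 \left(- \frac{15}{2}\right) \left(-15\right) = \left(- \frac{135}{2}\right) \left(-15\right) = \frac{2025}{2} \approx 1012.5$)
$R{\left(l \right)} = 24$ ($R{\left(l \right)} = \left(-4\right) \left(-5\right) - -4 = 20 + 4 = 24$)
$\left(R{\left(55 \right)} + 2593\right) + \frac{z}{2842} = \left(24 + 2593\right) + \frac{2025}{2 \cdot 2842} = 2617 + \frac{2025}{2} \cdot \frac{1}{2842} = 2617 + \frac{2025}{5684} = \frac{14877053}{5684}$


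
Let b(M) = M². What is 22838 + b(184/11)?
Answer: 2797254/121 ≈ 23118.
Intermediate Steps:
22838 + b(184/11) = 22838 + (184/11)² = 22838 + 33856/121 = 2797254/121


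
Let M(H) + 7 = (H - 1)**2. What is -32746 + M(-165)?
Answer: -5197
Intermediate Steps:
M(H) = -7 + (-1 + H)**2 (M(H) = -7 + (H - 1)**2 = -7 + (-1 + H)**2)
-32746 + M(-165) = -32746 + (-7 + (-1 - 165)**2) = -32746 + (-7 + (-166)**2) = -32746 + (-7 + 27556) = -32746 + 27549 = -5197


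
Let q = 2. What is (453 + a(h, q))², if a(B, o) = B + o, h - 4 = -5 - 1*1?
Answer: 205209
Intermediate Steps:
h = -2 (h = 4 + (-5 - 1*1) = 4 + (-5 - 1) = 4 - 6 = -2)
(453 + a(h, q))² = (453 + (-2 + 2))² = (453 + 0)² = 453² = 205209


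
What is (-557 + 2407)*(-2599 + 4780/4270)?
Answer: -2052195750/427 ≈ -4.8061e+6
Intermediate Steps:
(-557 + 2407)*(-2599 + 4780/4270) = 1850*(-2599 + 4780*(1/4270)) = 1850*(-2599 + 478/427) = 1850*(-1109295/427) = -2052195750/427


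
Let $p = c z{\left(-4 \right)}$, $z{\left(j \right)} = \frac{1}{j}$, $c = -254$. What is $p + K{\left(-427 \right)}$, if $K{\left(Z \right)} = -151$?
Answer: $- \frac{175}{2} \approx -87.5$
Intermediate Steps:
$p = \frac{127}{2}$ ($p = - \frac{254}{-4} = \left(-254\right) \left(- \frac{1}{4}\right) = \frac{127}{2} \approx 63.5$)
$p + K{\left(-427 \right)} = \frac{127}{2} - 151 = - \frac{175}{2}$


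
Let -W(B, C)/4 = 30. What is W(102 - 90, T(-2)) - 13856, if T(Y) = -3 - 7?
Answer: -13976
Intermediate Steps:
T(Y) = -10
W(B, C) = -120 (W(B, C) = -4*30 = -120)
W(102 - 90, T(-2)) - 13856 = -120 - 13856 = -13976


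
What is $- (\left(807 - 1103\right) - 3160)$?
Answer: $3456$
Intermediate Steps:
$- (\left(807 - 1103\right) - 3160) = - (-296 - 3160) = \left(-1\right) \left(-3456\right) = 3456$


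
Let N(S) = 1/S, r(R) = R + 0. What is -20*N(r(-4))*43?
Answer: 215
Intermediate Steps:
r(R) = R
-20*N(r(-4))*43 = -20/(-4)*43 = -20*(-1/4)*43 = 5*43 = 215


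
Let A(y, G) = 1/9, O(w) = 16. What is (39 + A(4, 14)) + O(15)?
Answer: 496/9 ≈ 55.111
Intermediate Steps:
A(y, G) = 1/9
(39 + A(4, 14)) + O(15) = (39 + 1/9) + 16 = 352/9 + 16 = 496/9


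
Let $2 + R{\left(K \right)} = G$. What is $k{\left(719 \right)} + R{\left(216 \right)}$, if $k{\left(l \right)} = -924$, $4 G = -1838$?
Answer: $- \frac{2771}{2} \approx -1385.5$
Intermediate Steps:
$G = - \frac{919}{2}$ ($G = \frac{1}{4} \left(-1838\right) = - \frac{919}{2} \approx -459.5$)
$R{\left(K \right)} = - \frac{923}{2}$ ($R{\left(K \right)} = -2 - \frac{919}{2} = - \frac{923}{2}$)
$k{\left(719 \right)} + R{\left(216 \right)} = -924 - \frac{923}{2} = - \frac{2771}{2}$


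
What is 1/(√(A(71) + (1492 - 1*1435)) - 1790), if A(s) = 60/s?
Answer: -127090/227486993 - 37*√213/227486993 ≈ -0.00056104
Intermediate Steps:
1/(√(A(71) + (1492 - 1*1435)) - 1790) = 1/(√(60/71 + (1492 - 1*1435)) - 1790) = 1/(√(60*(1/71) + (1492 - 1435)) - 1790) = 1/(√(60/71 + 57) - 1790) = 1/(√(4107/71) - 1790) = 1/(37*√213/71 - 1790) = 1/(-1790 + 37*√213/71)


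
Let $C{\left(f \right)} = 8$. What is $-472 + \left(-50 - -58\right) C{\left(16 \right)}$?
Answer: $-408$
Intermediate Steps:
$-472 + \left(-50 - -58\right) C{\left(16 \right)} = -472 + \left(-50 - -58\right) 8 = -472 + \left(-50 + 58\right) 8 = -472 + 8 \cdot 8 = -472 + 64 = -408$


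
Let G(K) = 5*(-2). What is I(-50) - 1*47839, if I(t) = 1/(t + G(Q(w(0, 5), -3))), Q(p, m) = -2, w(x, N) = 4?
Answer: -2870341/60 ≈ -47839.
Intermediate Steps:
G(K) = -10
I(t) = 1/(-10 + t) (I(t) = 1/(t - 10) = 1/(-10 + t))
I(-50) - 1*47839 = 1/(-10 - 50) - 1*47839 = 1/(-60) - 47839 = -1/60 - 47839 = -2870341/60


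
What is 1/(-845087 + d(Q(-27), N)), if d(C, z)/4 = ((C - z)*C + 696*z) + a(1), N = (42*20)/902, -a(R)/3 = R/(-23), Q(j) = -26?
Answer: -10373/8710135367 ≈ -1.1909e-6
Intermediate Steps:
a(R) = 3*R/23 (a(R) = -3*R/(-23) = -3*R*(-1)/23 = -(-3)*R/23 = 3*R/23)
N = 420/451 (N = 840*(1/902) = 420/451 ≈ 0.93126)
d(C, z) = 12/23 + 2784*z + 4*C*(C - z) (d(C, z) = 4*(((C - z)*C + 696*z) + (3/23)*1) = 4*((C*(C - z) + 696*z) + 3/23) = 4*((696*z + C*(C - z)) + 3/23) = 4*(3/23 + 696*z + C*(C - z)) = 12/23 + 2784*z + 4*C*(C - z))
1/(-845087 + d(Q(-27), N)) = 1/(-845087 + (12/23 + 4*(-26)² + 2784*(420/451) - 4*(-26)*420/451)) = 1/(-845087 + (12/23 + 4*676 + 1169280/451 + 43680/451)) = 1/(-845087 + (12/23 + 2704 + 1169280/451 + 43680/451)) = 1/(-845087 + 55952084/10373) = 1/(-8710135367/10373) = -10373/8710135367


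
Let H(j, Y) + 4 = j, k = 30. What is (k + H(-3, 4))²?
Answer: 529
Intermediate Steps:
H(j, Y) = -4 + j
(k + H(-3, 4))² = (30 + (-4 - 3))² = (30 - 7)² = 23² = 529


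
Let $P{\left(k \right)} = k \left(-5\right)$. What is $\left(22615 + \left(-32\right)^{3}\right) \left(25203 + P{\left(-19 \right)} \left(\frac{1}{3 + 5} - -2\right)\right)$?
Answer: $- \frac{2063485567}{8} \approx -2.5794 \cdot 10^{8}$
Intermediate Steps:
$P{\left(k \right)} = - 5 k$
$\left(22615 + \left(-32\right)^{3}\right) \left(25203 + P{\left(-19 \right)} \left(\frac{1}{3 + 5} - -2\right)\right) = \left(22615 + \left(-32\right)^{3}\right) \left(25203 + \left(-5\right) \left(-19\right) \left(\frac{1}{3 + 5} - -2\right)\right) = \left(22615 - 32768\right) \left(25203 + 95 \left(\frac{1}{8} + 2\right)\right) = - 10153 \left(25203 + 95 \left(\frac{1}{8} + 2\right)\right) = - 10153 \left(25203 + 95 \cdot \frac{17}{8}\right) = - 10153 \left(25203 + \frac{1615}{8}\right) = \left(-10153\right) \frac{203239}{8} = - \frac{2063485567}{8}$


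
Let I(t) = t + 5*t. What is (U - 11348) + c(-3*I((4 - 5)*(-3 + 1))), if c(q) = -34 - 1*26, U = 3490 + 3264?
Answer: -4654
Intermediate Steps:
U = 6754
I(t) = 6*t
c(q) = -60 (c(q) = -34 - 26 = -60)
(U - 11348) + c(-3*I((4 - 5)*(-3 + 1))) = (6754 - 11348) - 60 = -4594 - 60 = -4654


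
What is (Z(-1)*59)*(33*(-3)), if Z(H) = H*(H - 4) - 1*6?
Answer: 5841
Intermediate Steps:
Z(H) = -6 + H*(-4 + H) (Z(H) = H*(-4 + H) - 6 = -6 + H*(-4 + H))
(Z(-1)*59)*(33*(-3)) = ((-6 + (-1)² - 4*(-1))*59)*(33*(-3)) = ((-6 + 1 + 4)*59)*(-99) = -1*59*(-99) = -59*(-99) = 5841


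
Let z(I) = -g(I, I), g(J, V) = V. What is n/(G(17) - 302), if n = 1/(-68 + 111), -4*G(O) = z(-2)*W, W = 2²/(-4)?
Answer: -2/25929 ≈ -7.7134e-5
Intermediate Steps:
W = -1 (W = 4*(-¼) = -1)
z(I) = -I
G(O) = ½ (G(O) = -(-1*(-2))*(-1)/4 = -(-1)/2 = -¼*(-2) = ½)
n = 1/43 ≈ 0.023256
n/(G(17) - 302) = (1/43)/(½ - 302) = (1/43)/(-603/2) = -2/603*1/43 = -2/25929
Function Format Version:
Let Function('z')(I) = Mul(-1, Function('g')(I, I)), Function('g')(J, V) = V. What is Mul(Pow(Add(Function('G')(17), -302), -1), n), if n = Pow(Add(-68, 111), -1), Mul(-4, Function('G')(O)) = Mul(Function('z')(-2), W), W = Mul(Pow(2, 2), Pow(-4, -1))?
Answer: Rational(-2, 25929) ≈ -7.7134e-5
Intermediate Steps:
W = -1 (W = Mul(4, Rational(-1, 4)) = -1)
Function('z')(I) = Mul(-1, I)
Function('G')(O) = Rational(1, 2) (Function('G')(O) = Mul(Rational(-1, 4), Mul(Mul(-1, -2), -1)) = Mul(Rational(-1, 4), Mul(2, -1)) = Mul(Rational(-1, 4), -2) = Rational(1, 2))
n = Rational(1, 43) (n = Pow(43, -1) = Rational(1, 43) ≈ 0.023256)
Mul(Pow(Add(Function('G')(17), -302), -1), n) = Mul(Pow(Add(Rational(1, 2), -302), -1), Rational(1, 43)) = Mul(Pow(Rational(-603, 2), -1), Rational(1, 43)) = Mul(Rational(-2, 603), Rational(1, 43)) = Rational(-2, 25929)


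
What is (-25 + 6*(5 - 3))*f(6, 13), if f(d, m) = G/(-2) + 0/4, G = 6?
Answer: 39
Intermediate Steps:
f(d, m) = -3 (f(d, m) = 6/(-2) + 0/4 = 6*(-½) + 0*(¼) = -3 + 0 = -3)
(-25 + 6*(5 - 3))*f(6, 13) = (-25 + 6*(5 - 3))*(-3) = (-25 + 6*2)*(-3) = (-25 + 12)*(-3) = -13*(-3) = 39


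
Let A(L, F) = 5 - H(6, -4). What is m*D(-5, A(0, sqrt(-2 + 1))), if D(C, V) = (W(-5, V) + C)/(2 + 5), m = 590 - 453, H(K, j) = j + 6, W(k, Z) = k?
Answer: -1370/7 ≈ -195.71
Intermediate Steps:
H(K, j) = 6 + j
m = 137
A(L, F) = 3 (A(L, F) = 5 - (6 - 4) = 5 - 1*2 = 5 - 2 = 3)
D(C, V) = -5/7 + C/7 (D(C, V) = (-5 + C)/(2 + 5) = (-5 + C)/7 = (-5 + C)*(1/7) = -5/7 + C/7)
m*D(-5, A(0, sqrt(-2 + 1))) = 137*(-5/7 + (1/7)*(-5)) = 137*(-5/7 - 5/7) = 137*(-10/7) = -1370/7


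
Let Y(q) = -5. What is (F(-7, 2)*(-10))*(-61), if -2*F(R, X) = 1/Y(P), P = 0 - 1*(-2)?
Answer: 61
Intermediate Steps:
P = 2 (P = 0 + 2 = 2)
F(R, X) = ⅒ (F(R, X) = -½/(-5) = -½*(-⅕) = ⅒)
(F(-7, 2)*(-10))*(-61) = ((⅒)*(-10))*(-61) = -1*(-61) = 61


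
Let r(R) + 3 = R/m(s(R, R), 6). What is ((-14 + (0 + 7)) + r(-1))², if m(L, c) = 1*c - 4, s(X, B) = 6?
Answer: 441/4 ≈ 110.25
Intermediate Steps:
m(L, c) = -4 + c (m(L, c) = c - 4 = -4 + c)
r(R) = -3 + R/2 (r(R) = -3 + R/(-4 + 6) = -3 + R/2)
((-14 + (0 + 7)) + r(-1))² = ((-14 + (0 + 7)) + (-3 + (½)*(-1)))² = ((-14 + 7) + (-3 - ½))² = (-7 - 7/2)² = (-21/2)² = 441/4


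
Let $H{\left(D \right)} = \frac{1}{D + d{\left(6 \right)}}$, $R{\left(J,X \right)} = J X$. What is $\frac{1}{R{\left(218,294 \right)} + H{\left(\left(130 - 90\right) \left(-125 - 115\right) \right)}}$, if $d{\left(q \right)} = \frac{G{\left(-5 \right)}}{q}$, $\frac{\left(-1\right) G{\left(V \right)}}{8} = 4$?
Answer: $\frac{28816}{1846875069} \approx 1.5603 \cdot 10^{-5}$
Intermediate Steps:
$G{\left(V \right)} = -32$ ($G{\left(V \right)} = \left(-8\right) 4 = -32$)
$d{\left(q \right)} = - \frac{32}{q}$
$H{\left(D \right)} = \frac{1}{- \frac{16}{3} + D}$ ($H{\left(D \right)} = \frac{1}{D - \frac{32}{6}} = \frac{1}{D - \frac{16}{3}} = \frac{1}{- \frac{16}{3} + D}$)
$\frac{1}{R{\left(218,294 \right)} + H{\left(\left(130 - 90\right) \left(-125 - 115\right) \right)}} = \frac{1}{218 \cdot 294 + \frac{3}{-16 + 3 \left(130 - 90\right) \left(-125 - 115\right)}} = \frac{1}{64092 + \frac{3}{-16 + 3 \cdot 40 \left(-240\right)}} = \frac{1}{64092 + \frac{3}{-16 + 3 \left(-9600\right)}} = \frac{1}{64092 + \frac{3}{-16 - 28800}} = \frac{1}{64092 + \frac{3}{-28816}} = \frac{1}{64092 + 3 \left(- \frac{1}{28816}\right)} = \frac{1}{64092 - \frac{3}{28816}} = \frac{1}{\frac{1846875069}{28816}} = \frac{28816}{1846875069}$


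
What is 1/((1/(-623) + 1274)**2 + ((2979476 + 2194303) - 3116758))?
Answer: 388129/1428350781110 ≈ 2.7173e-7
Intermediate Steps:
1/((1/(-623) + 1274)**2 + ((2979476 + 2194303) - 3116758)) = 1/((-1/623 + 1274)**2 + (5173779 - 3116758)) = 1/((793701/623)**2 + 2057021) = 1/(629961277401/388129 + 2057021) = 1/(1428350781110/388129) = 388129/1428350781110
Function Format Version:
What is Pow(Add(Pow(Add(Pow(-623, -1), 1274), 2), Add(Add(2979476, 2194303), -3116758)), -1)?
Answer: Rational(388129, 1428350781110) ≈ 2.7173e-7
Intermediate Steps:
Pow(Add(Pow(Add(Pow(-623, -1), 1274), 2), Add(Add(2979476, 2194303), -3116758)), -1) = Pow(Add(Pow(Add(Rational(-1, 623), 1274), 2), Add(5173779, -3116758)), -1) = Pow(Add(Pow(Rational(793701, 623), 2), 2057021), -1) = Pow(Add(Rational(629961277401, 388129), 2057021), -1) = Pow(Rational(1428350781110, 388129), -1) = Rational(388129, 1428350781110)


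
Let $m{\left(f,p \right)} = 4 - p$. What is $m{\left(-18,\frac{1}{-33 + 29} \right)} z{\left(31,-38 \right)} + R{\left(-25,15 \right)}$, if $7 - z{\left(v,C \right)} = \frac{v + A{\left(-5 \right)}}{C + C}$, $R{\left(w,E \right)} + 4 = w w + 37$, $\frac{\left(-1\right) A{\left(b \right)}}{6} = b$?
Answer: $\frac{210113}{304} \approx 691.16$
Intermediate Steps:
$A{\left(b \right)} = - 6 b$
$R{\left(w,E \right)} = 33 + w^{2}$ ($R{\left(w,E \right)} = -4 + \left(w w + 37\right) = -4 + \left(w^{2} + 37\right) = -4 + \left(37 + w^{2}\right) = 33 + w^{2}$)
$z{\left(v,C \right)} = 7 - \frac{30 + v}{2 C}$ ($z{\left(v,C \right)} = 7 - \frac{v - -30}{C + C} = 7 - \frac{v + 30}{2 C} = 7 - \left(30 + v\right) \frac{1}{2 C} = 7 - \frac{30 + v}{2 C}$)
$m{\left(-18,\frac{1}{-33 + 29} \right)} z{\left(31,-38 \right)} + R{\left(-25,15 \right)} = \left(4 - \frac{1}{-33 + 29}\right) \frac{-30 - 31 + 14 \left(-38\right)}{2 \left(-38\right)} + \left(33 + \left(-25\right)^{2}\right) = \left(4 - \frac{1}{-4}\right) \frac{1}{2} \left(- \frac{1}{38}\right) \left(-30 - 31 - 532\right) + \left(33 + 625\right) = \left(4 - - \frac{1}{4}\right) \frac{1}{2} \left(- \frac{1}{38}\right) \left(-593\right) + 658 = \left(4 + \frac{1}{4}\right) \frac{593}{76} + 658 = \frac{17}{4} \cdot \frac{593}{76} + 658 = \frac{10081}{304} + 658 = \frac{210113}{304}$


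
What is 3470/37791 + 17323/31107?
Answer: 254198261/391854879 ≈ 0.64871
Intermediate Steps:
3470/37791 + 17323/31107 = 254198261/391854879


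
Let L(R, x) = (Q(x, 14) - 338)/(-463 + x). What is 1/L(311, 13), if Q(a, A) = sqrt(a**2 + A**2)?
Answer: 152100/113879 + 450*sqrt(365)/113879 ≈ 1.4111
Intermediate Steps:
Q(a, A) = sqrt(A**2 + a**2)
L(R, x) = (-338 + sqrt(196 + x**2))/(-463 + x) (L(R, x) = (sqrt(14**2 + x**2) - 338)/(-463 + x) = (sqrt(196 + x**2) - 338)/(-463 + x) = (-338 + sqrt(196 + x**2))/(-463 + x))
1/L(311, 13) = 1/((-338 + sqrt(196 + 13**2))/(-463 + 13)) = 1/((-338 + sqrt(196 + 169))/(-450)) = 1/(-(-338 + sqrt(365))/450) = 1/(169/225 - sqrt(365)/450)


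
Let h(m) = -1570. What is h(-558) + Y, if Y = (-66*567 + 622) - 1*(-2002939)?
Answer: 1964569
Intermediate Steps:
Y = 1966139 (Y = (-37422 + 622) + 2002939 = -36800 + 2002939 = 1966139)
h(-558) + Y = -1570 + 1966139 = 1964569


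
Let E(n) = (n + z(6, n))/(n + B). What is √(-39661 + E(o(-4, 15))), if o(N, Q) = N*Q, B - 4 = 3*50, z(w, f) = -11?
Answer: 3*I*√38939030/94 ≈ 199.15*I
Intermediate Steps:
B = 154 (B = 4 + 3*50 = 4 + 150 = 154)
E(n) = (-11 + n)/(154 + n) (E(n) = (n - 11)/(n + 154) = (-11 + n)/(154 + n))
√(-39661 + E(o(-4, 15))) = √(-39661 + (-11 - 4*15)/(154 - 4*15)) = √(-39661 + (-11 - 60)/(154 - 60)) = √(-39661 - 71/94) = √(-3728205/94) = 3*I*√38939030/94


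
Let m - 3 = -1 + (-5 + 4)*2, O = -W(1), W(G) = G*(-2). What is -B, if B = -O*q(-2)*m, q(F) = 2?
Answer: 0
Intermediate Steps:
W(G) = -2*G
O = 2 (O = -(-2) = -1*(-2) = 2)
m = 0 (m = 3 + (-1 + (-5 + 4)*2) = 3 + (-1 - 1*2) = 3 + (-1 - 2) = 3 - 3 = 0)
B = 0 (B = -2*2*0 = -4*0 = -1*0 = 0)
-B = -1*0 = 0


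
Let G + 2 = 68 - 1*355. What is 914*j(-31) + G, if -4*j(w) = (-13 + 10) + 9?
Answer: -1660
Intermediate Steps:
j(w) = -3/2 (j(w) = -((-13 + 10) + 9)/4 = -(-3 + 9)/4 = -¼*6 = -3/2)
G = -289 (G = -2 + (68 - 1*355) = -2 + (68 - 355) = -2 - 287 = -289)
914*j(-31) + G = 914*(-3/2) - 289 = -1371 - 289 = -1660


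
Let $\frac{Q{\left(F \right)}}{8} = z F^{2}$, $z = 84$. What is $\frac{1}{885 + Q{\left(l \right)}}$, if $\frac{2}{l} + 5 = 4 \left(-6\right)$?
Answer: $\frac{841}{746973} \approx 0.0011259$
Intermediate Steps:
$l = - \frac{2}{29}$ ($l = \frac{2}{-5 + 4 \left(-6\right)} = \frac{2}{-5 - 24} = \frac{2}{-29} = 2 \left(- \frac{1}{29}\right) = - \frac{2}{29} \approx -0.068966$)
$Q{\left(F \right)} = 672 F^{2}$ ($Q{\left(F \right)} = 8 \cdot 84 F^{2} = 672 F^{2}$)
$\frac{1}{885 + Q{\left(l \right)}} = \frac{1}{885 + 672 \left(- \frac{2}{29}\right)^{2}} = \frac{1}{885 + 672 \cdot \frac{4}{841}} = \frac{1}{885 + \frac{2688}{841}} = \frac{1}{\frac{746973}{841}} = \frac{841}{746973}$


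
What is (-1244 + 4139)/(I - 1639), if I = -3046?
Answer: -579/937 ≈ -0.61793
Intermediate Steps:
(-1244 + 4139)/(I - 1639) = (-1244 + 4139)/(-3046 - 1639) = 2895/(-4685) = 2895*(-1/4685) = -579/937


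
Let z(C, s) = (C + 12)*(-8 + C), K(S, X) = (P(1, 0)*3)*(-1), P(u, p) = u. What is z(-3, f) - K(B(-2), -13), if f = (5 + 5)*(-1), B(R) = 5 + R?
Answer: -96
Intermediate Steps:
K(S, X) = -3 (K(S, X) = (1*3)*(-1) = 3*(-1) = -3)
f = -10 (f = 10*(-1) = -10)
z(C, s) = (-8 + C)*(12 + C) (z(C, s) = (12 + C)*(-8 + C) = (-8 + C)*(12 + C))
z(-3, f) - K(B(-2), -13) = (-96 + (-3)² + 4*(-3)) - 1*(-3) = (-96 + 9 - 12) + 3 = -99 + 3 = -96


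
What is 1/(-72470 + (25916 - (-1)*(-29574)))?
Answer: -1/76128 ≈ -1.3136e-5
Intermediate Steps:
1/(-72470 + (25916 - (-1)*(-29574))) = 1/(-72470 + (25916 - 1*29574)) = 1/(-72470 + (25916 - 29574)) = 1/(-72470 - 3658) = 1/(-76128) = -1/76128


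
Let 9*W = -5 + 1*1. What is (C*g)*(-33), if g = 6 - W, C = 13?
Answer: -8294/3 ≈ -2764.7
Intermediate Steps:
W = -4/9 (W = (-5 + 1*1)/9 = (-5 + 1)/9 = (⅑)*(-4) = -4/9 ≈ -0.44444)
g = 58/9 (g = 6 - 1*(-4/9) = 6 + 4/9 = 58/9 ≈ 6.4444)
(C*g)*(-33) = (13*(58/9))*(-33) = (754/9)*(-33) = -8294/3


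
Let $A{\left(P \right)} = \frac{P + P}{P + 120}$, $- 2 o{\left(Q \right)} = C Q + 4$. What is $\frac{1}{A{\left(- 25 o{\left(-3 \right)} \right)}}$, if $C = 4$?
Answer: $- \frac{1}{10} \approx -0.1$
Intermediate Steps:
$o{\left(Q \right)} = -2 - 2 Q$ ($o{\left(Q \right)} = - \frac{4 Q + 4}{2} = - \frac{4 + 4 Q}{2} = -2 - 2 Q$)
$A{\left(P \right)} = \frac{2 P}{120 + P}$
$\frac{1}{A{\left(- 25 o{\left(-3 \right)} \right)}} = \frac{1}{2 \left(- 25 \left(-2 - -6\right)\right) \frac{1}{120 - 25 \left(-2 - -6\right)}} = \frac{1}{2 \left(- 25 \left(-2 + 6\right)\right) \frac{1}{120 - 25 \left(-2 + 6\right)}} = \frac{1}{2 \left(\left(-25\right) 4\right) \frac{1}{120 - 100}} = \frac{1}{2 \left(-100\right) \frac{1}{120 - 100}} = \frac{1}{2 \left(-100\right) \frac{1}{20}} = \frac{1}{-10} = - \frac{1}{10}$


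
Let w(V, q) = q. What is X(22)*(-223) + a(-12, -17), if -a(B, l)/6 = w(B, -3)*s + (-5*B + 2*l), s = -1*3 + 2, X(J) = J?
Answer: -5080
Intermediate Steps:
s = -1 (s = -3 + 2 = -1)
a(B, l) = -18 - 12*l + 30*B (a(B, l) = -6*(-3*(-1) + (-5*B + 2*l)) = -6*(3 + (-5*B + 2*l)) = -6*(3 - 5*B + 2*l) = -18 - 12*l + 30*B)
X(22)*(-223) + a(-12, -17) = 22*(-223) + (-18 - 12*(-17) + 30*(-12)) = -4906 + (-18 + 204 - 360) = -4906 - 174 = -5080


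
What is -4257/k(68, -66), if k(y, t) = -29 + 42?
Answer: -4257/13 ≈ -327.46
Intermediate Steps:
k(y, t) = 13
-4257/k(68, -66) = -4257/13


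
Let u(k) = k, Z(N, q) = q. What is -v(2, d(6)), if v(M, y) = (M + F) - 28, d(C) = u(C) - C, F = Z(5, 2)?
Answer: 24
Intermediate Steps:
F = 2
d(C) = 0 (d(C) = C - C = 0)
v(M, y) = -26 + M (v(M, y) = (M + 2) - 28 = (2 + M) - 28 = -26 + M)
-v(2, d(6)) = -(-26 + 2) = -1*(-24) = 24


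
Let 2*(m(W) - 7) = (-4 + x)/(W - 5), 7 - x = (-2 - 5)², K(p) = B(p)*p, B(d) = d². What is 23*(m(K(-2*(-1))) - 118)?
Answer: -8188/3 ≈ -2729.3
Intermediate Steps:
K(p) = p³ (K(p) = p²*p = p³)
x = -42 (x = 7 - (-2 - 5)² = 7 - 1*(-7)² = 7 - 1*49 = 7 - 49 = -42)
m(W) = 7 - 23/(-5 + W) (m(W) = 7 + ((-4 - 42)/(W - 5))/2 = 7 + (-46/(-5 + W))/2 = 7 - 23/(-5 + W))
23*(m(K(-2*(-1))) - 118) = 23*((-58 + 7*(-2*(-1))³)/(-5 + (-2*(-1))³) - 118) = 23*((-58 + 7*2³)/(-5 + 2³) - 118) = 23*((-58 + 7*8)/(-5 + 8) - 118) = 23*((-58 + 56)/3 - 118) = 23*((⅓)*(-2) - 118) = 23*(-⅔ - 118) = 23*(-356/3) = -8188/3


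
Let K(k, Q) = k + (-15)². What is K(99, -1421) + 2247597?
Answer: 2247921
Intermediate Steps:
K(k, Q) = 225 + k (K(k, Q) = k + 225 = 225 + k)
K(99, -1421) + 2247597 = (225 + 99) + 2247597 = 324 + 2247597 = 2247921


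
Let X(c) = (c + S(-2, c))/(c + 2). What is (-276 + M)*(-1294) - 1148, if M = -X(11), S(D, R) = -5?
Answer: 4635712/13 ≈ 3.5659e+5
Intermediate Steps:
X(c) = (-5 + c)/(2 + c) (X(c) = (c - 5)/(c + 2) = (-5 + c)/(2 + c))
M = -6/13 (M = -(-5 + 11)/(2 + 11) = -6/13 ≈ -0.46154)
(-276 + M)*(-1294) - 1148 = (-276 - 6/13)*(-1294) - 1148 = -3594/13*(-1294) - 1148 = 4650636/13 - 1148 = 4635712/13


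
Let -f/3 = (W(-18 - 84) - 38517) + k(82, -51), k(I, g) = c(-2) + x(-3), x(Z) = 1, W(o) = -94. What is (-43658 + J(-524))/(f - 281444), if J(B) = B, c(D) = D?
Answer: 22091/82804 ≈ 0.26679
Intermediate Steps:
k(I, g) = -1 (k(I, g) = -2 + 1 = -1)
f = 115836 (f = -3*((-94 - 38517) - 1) = -3*(-38611 - 1) = -3*(-38612) = 115836)
(-43658 + J(-524))/(f - 281444) = (-43658 - 524)/(115836 - 281444) = -44182/(-165608) = -44182*(-1/165608) = 22091/82804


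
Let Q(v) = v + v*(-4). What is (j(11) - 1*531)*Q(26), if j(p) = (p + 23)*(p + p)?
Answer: -16926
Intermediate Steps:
Q(v) = -3*v (Q(v) = v - 4*v = -3*v)
j(p) = 2*p*(23 + p) (j(p) = (23 + p)*(2*p) = 2*p*(23 + p))
(j(11) - 1*531)*Q(26) = (2*11*(23 + 11) - 1*531)*(-3*26) = (2*11*34 - 531)*(-78) = (748 - 531)*(-78) = 217*(-78) = -16926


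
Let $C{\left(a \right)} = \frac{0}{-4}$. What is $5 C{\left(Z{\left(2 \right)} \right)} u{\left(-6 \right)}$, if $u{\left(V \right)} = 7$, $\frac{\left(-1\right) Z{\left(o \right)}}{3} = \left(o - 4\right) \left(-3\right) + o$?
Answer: $0$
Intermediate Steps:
$Z{\left(o \right)} = -36 + 6 o$ ($Z{\left(o \right)} = - 3 \left(\left(o - 4\right) \left(-3\right) + o\right) = - 3 \left(\left(-4 + o\right) \left(-3\right) + o\right) = - 3 \left(\left(12 - 3 o\right) + o\right) = - 3 \left(12 - 2 o\right) = -36 + 6 o$)
$C{\left(a \right)} = 0$ ($C{\left(a \right)} = 0 \left(- \frac{1}{4}\right) = 0$)
$5 C{\left(Z{\left(2 \right)} \right)} u{\left(-6 \right)} = 5 \cdot 0 \cdot 7 = 0 \cdot 7 = 0$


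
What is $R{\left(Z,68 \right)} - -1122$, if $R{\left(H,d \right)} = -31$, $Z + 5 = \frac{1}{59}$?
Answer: $1091$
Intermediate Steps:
$Z = - \frac{294}{59}$ ($Z = -5 + \frac{1}{59} = - \frac{294}{59} \approx -4.983$)
$R{\left(Z,68 \right)} - -1122 = -31 - -1122 = -31 + 1122 = 1091$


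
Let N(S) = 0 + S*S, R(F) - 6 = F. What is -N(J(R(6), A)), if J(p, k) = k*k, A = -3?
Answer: -81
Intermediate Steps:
R(F) = 6 + F
J(p, k) = k²
N(S) = S² (N(S) = 0 + S² = S²)
-N(J(R(6), A)) = -((-3)²)² = -1*9² = -1*81 = -81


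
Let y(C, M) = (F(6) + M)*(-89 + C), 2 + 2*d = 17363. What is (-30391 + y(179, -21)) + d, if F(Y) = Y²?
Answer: -40721/2 ≈ -20361.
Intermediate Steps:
d = 17361/2 (d = -1 + (½)*17363 = -1 + 17363/2 = 17361/2 ≈ 8680.5)
y(C, M) = (-89 + C)*(36 + M) (y(C, M) = (6² + M)*(-89 + C) = (36 + M)*(-89 + C) = (-89 + C)*(36 + M))
(-30391 + y(179, -21)) + d = (-30391 + (-3204 - 89*(-21) + 36*179 + 179*(-21))) + 17361/2 = (-30391 + (-3204 + 1869 + 6444 - 3759)) + 17361/2 = (-30391 + 1350) + 17361/2 = -29041 + 17361/2 = -40721/2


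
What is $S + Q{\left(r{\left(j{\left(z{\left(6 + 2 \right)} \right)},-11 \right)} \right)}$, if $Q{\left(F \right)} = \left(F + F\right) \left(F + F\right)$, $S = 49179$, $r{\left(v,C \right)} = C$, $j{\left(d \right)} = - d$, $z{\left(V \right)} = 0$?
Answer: $49663$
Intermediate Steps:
$Q{\left(F \right)} = 4 F^{2}$ ($Q{\left(F \right)} = 2 F 2 F = 4 F^{2}$)
$S + Q{\left(r{\left(j{\left(z{\left(6 + 2 \right)} \right)},-11 \right)} \right)} = 49179 + 4 \left(-11\right)^{2} = 49179 + 4 \cdot 121 = 49179 + 484 = 49663$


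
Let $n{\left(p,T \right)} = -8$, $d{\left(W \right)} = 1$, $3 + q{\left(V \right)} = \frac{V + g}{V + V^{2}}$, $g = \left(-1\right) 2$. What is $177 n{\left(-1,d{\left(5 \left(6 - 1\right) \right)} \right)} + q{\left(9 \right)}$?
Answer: $- \frac{127703}{90} \approx -1418.9$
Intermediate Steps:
$g = -2$
$q{\left(V \right)} = -3 + \frac{-2 + V}{V + V^{2}}$ ($q{\left(V \right)} = -3 + \frac{V - 2}{V + V^{2}} = -3 + \frac{-2 + V}{V + V^{2}}$)
$177 n{\left(-1,d{\left(5 \left(6 - 1\right) \right)} \right)} + q{\left(9 \right)} = 177 \left(-8\right) + \frac{-2 - 3 \cdot 9^{2} - 18}{9 \left(1 + 9\right)} = -1416 + \frac{-2 - 243 - 18}{9 \cdot 10} = -1416 + \frac{1}{9} \cdot \frac{1}{10} \left(-2 - 243 - 18\right) = -1416 + \frac{1}{9} \cdot \frac{1}{10} \left(-263\right) = -1416 - \frac{263}{90} = - \frac{127703}{90}$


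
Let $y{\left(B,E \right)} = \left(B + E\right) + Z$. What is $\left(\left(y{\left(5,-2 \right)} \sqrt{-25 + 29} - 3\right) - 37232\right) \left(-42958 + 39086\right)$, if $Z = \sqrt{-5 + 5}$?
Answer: $144150688$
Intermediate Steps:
$Z = 0$ ($Z = \sqrt{0} = 0$)
$y{\left(B,E \right)} = B + E$ ($y{\left(B,E \right)} = \left(B + E\right) + 0 = B + E$)
$\left(\left(y{\left(5,-2 \right)} \sqrt{-25 + 29} - 3\right) - 37232\right) \left(-42958 + 39086\right) = \left(\left(\left(5 - 2\right) \sqrt{-25 + 29} - 3\right) - 37232\right) \left(-42958 + 39086\right) = \left(\left(3 \sqrt{4} - 3\right) - 37232\right) \left(-3872\right) = \left(\left(3 \cdot 2 - 3\right) - 37232\right) \left(-3872\right) = \left(\left(6 - 3\right) - 37232\right) \left(-3872\right) = \left(3 - 37232\right) \left(-3872\right) = \left(-37229\right) \left(-3872\right) = 144150688$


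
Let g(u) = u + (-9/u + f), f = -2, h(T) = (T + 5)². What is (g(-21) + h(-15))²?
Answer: 293764/49 ≈ 5995.2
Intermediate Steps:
h(T) = (5 + T)²
g(u) = -2 + u - 9/u (g(u) = u + (-9/u - 2) = u + (-2 - 9/u) = -2 + u - 9/u)
(g(-21) + h(-15))² = ((-2 - 21 - 9/(-21)) + (5 - 15)²)² = ((-2 - 21 - 9*(-1/21)) + (-10)²)² = ((-2 - 21 + 3/7) + 100)² = (-158/7 + 100)² = (542/7)² = 293764/49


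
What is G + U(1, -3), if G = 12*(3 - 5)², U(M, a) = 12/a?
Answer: 44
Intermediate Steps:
G = 48 (G = 12*(-2)² = 12*4 = 48)
G + U(1, -3) = 48 + 12/(-3) = 48 + 12*(-⅓) = 48 - 4 = 44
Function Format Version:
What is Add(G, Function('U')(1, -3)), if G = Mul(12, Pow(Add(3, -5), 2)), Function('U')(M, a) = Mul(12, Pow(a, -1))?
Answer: 44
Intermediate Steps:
G = 48 (G = Mul(12, Pow(-2, 2)) = Mul(12, 4) = 48)
Add(G, Function('U')(1, -3)) = Add(48, Mul(12, Pow(-3, -1))) = Add(48, Mul(12, Rational(-1, 3))) = Add(48, -4) = 44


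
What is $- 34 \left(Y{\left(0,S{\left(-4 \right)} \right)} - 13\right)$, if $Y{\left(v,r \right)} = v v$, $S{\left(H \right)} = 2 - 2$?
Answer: $442$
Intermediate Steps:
$S{\left(H \right)} = 0$
$Y{\left(v,r \right)} = v^{2}$
$- 34 \left(Y{\left(0,S{\left(-4 \right)} \right)} - 13\right) = - 34 \left(0^{2} - 13\right) = - 34 \left(0 - 13\right) = \left(-34\right) \left(-13\right) = 442$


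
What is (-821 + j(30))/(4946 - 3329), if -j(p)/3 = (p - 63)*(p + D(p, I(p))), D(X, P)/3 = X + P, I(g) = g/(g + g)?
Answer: 22415/3234 ≈ 6.9310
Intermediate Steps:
I(g) = ½ (I(g) = g/((2*g)) = (1/(2*g))*g = ½)
D(X, P) = 3*P + 3*X (D(X, P) = 3*(X + P) = 3*(P + X) = 3*P + 3*X)
j(p) = -3*(-63 + p)*(3/2 + 4*p) (j(p) = -3*(p - 63)*(p + (3*(½) + 3*p)) = -3*(-63 + p)*(p + (3/2 + 3*p)) = -3*(-63 + p)*(3/2 + 4*p))
(-821 + j(30))/(4946 - 3329) = (-821 + (567/2 - 12*30² + (1503/2)*30))/(4946 - 3329) = (-821 + (567/2 - 12*900 + 22545))/1617 = (-821 + (567/2 - 10800 + 22545))*(1/1617) = (-821 + 24057/2)*(1/1617) = (22415/2)*(1/1617) = 22415/3234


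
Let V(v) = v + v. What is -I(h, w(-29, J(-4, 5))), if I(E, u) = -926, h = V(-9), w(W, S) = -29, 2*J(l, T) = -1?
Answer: 926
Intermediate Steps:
J(l, T) = -½ (J(l, T) = (½)*(-1) = -½)
V(v) = 2*v
h = -18 (h = 2*(-9) = -18)
-I(h, w(-29, J(-4, 5))) = -1*(-926) = 926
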